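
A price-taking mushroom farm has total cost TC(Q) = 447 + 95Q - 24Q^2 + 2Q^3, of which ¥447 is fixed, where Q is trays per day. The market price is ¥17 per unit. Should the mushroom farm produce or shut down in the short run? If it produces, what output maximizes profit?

Shut down

Strip out fixed cost: VC = 95Q - 24Q^2 + 2Q^3. Then AVC = 95 - 24Q + 2Q^2 and MC = 95 - 48Q + 6Q^2.
The AVC parabola has its vertex at Q = 24/4 = 6, where AVC = 95 - 24·6 + 2·6^2 = ¥23.
Since P = ¥17 < min AVC = ¥23, price fails to cover variable cost at any output.
Shutting down limits the loss to fixed cost, ¥447.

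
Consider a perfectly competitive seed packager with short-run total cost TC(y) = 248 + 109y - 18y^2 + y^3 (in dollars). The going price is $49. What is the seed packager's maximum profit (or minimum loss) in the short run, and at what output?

AVC = 109 - 18y + y^2 has its minimum $28 at y = 9; price $49 clears that bar, so the firm operates.
With MC = 109 - 36y + 3y^2, P = MC on the upward-sloping part at y* = 10.
TR = 49·10 = 490. TC = 248 + 290 = 538. Profit = 490 − 538 = -$48.
By producing, the firm covers all variable cost plus $200 of fixed cost; shutting down would lose the full $248.

Profit = -$48 at y = 10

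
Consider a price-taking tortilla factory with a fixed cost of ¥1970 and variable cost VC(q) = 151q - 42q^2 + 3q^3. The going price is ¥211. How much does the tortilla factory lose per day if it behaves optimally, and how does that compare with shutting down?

Profit = -¥170 at q = 10

AVC = 151 - 42q + 3q^2; min AVC = ¥4 at q = 7. Since P = ¥211 ≥ min AVC, the firm produces.
MC = 151 - 84q + 9q^2. Setting P = MC and taking the root on the rising branch gives q* = 10.
TR = 211·10 = 2110. TC = 1970 + 310 = 2280. Profit = 2110 − 2280 = -¥170.
That loss of ¥170 beats the ¥1970 the firm would lose by shutting down; producing recovers ¥1800 of fixed cost.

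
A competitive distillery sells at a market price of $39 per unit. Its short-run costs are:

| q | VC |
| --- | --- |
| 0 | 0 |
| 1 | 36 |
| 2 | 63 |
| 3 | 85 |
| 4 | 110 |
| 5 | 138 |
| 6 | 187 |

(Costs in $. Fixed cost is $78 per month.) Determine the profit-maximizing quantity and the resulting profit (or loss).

q = 5; profit = -$21

Compute π = P·q − TC at each output: q=0: -78; q=1: -75; q=2: -63; q=3: -46; q=4: -32; q=5: -21; q=6: -31.
Profit is maximized at q = 5. AVC there is 138/5 = $27.60 ≤ P, so producing beats shutting down (which would give -$78).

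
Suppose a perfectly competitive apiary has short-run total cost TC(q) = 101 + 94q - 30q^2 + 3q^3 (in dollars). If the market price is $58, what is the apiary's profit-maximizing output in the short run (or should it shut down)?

Produce at q = 6

From TC, MC = TC'(q) = 94 - 60q + 9q^2 and AVC = VC/q = 94 - 30q + 3q^2.
The AVC parabola has its vertex at q = 30/6 = 5, where AVC = 94 - 30·5 + 3·5^2 = $19.
P = $58 exceeds min AVC = $19, so the firm stays open.
P = MC gives 36 - 60q + 9q^2 = 0, with roots 2/3 and 6. Take the larger (rising MC): q* = 6.
Check: AVC at q = 6 is $22 ≤ P, so revenue covers variable cost.
Profit = P·q − TC = 58·6 − 233 = $115.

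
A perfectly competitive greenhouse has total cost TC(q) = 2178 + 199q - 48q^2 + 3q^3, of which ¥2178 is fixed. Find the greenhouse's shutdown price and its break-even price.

Shutdown price = ¥7; break-even price = ¥232

Shutdown price = min AVC. AVC = 199 - 48q + 3q^2, with vertex at q = 8 and minimum ¥7.
ATC = 2178/q + 199 - 48q + 3q^2. Setting dATC/dq = −2178/q^2 − 48 + 6q = 0 gives q = 11 (since 6·11^3 − 48·11^2 = 2178).
min ATC = 2178/11 + 199 − 48·11 + 3·11^2 = ¥232. That is the break-even price.
Between these two prices the firm operates at a loss; above ¥232 it earns a profit.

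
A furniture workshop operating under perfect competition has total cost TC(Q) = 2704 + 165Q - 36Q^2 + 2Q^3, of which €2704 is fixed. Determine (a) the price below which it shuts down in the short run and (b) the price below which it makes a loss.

Shutdown price = €3; break-even price = €243

AVC = 165 - 36Q + 2Q^2; minimized at Q = 9, giving min AVC = €3. That is the shutdown price.
ATC = 2704/Q + 165 - 36Q + 2Q^2. Setting dATC/dQ = −2704/Q^2 − 36 + 4Q = 0 gives Q = 13 (since 4·13^3 − 36·13^2 = 2704).
min ATC = 2704/13 + 165 − 36·13 + 2·13^2 = €243. That is the break-even price.
For €3 ≤ P < €243 the firm produces at a loss; below €3 it shuts down.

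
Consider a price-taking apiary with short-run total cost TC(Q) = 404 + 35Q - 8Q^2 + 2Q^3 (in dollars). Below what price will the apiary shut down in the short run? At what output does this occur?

The firm shuts down when price falls below the minimum of average variable cost. AVC = VC/Q = 35 - 8Q + 2Q^2.
At the minimum of AVC, MC = AVC. MC = 35 - 16Q + 6Q^2; setting MC = AVC gives 4Q^2 - 8Q = 0, so Q = 2. min AVC = 27.
The firm shuts down for any P below $27.

$27 per unit, at Q = 2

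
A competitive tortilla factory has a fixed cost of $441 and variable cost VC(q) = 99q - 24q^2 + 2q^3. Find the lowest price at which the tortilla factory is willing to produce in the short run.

$27 per unit

The shutdown price is the minimum of AVC. VC = 99q - 24q^2 + 2q^3, so AVC = 99 - 24q + 2q^2.
dAVC/dq = -24 + 4q = 0 gives q = 6. min AVC = 99 - 24·6 + 2·6^2 = 27.
For P < $27 the firm produces nothing.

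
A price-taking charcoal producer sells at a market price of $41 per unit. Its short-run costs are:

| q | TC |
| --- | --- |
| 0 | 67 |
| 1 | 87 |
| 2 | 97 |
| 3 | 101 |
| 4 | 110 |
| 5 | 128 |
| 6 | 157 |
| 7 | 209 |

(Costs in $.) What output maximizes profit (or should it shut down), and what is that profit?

q = 6; profit = $89

Compute π = P·q − TC at each output: q=0: -67; q=1: -46; q=2: -15; q=3: 22; q=4: 54; q=5: 77; q=6: 89; q=7: 78.
Profit is maximized at q = 6. AVC there is 90/6 = $15 ≤ P, so producing beats shutting down (which would give -$67).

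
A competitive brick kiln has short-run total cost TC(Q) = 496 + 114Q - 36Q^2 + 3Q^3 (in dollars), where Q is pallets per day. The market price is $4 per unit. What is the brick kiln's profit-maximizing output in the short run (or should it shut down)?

Shut down

Variable cost is VC = 114Q - 36Q^2 + 3Q^3, so AVC = VC/Q = 114 - 36Q + 3Q^2 and MC = dTC/dQ = 114 - 72Q + 9Q^2.
AVC is minimized where dAVC/dQ = -36 + 6Q = 0, at Q = 6; min AVC = 114 - 36·6 + 3·6^2 = $6.
P = $4 lies below min AVC = $6; no output level covers variable cost.
Best response: produce nothing and absorb the $496 fixed cost.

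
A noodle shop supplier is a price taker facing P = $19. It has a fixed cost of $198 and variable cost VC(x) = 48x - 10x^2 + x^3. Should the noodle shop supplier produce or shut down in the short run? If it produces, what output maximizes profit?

Shut down

Variable cost is VC = 48x - 10x^2 + x^3, so AVC = VC/x = 48 - 10x + x^2 and MC = dTC/dx = 48 - 20x + 3x^2.
The AVC parabola has its vertex at x = 10/2 = 5, where AVC = 48 - 10·5 + 5^2 = $23.
With P < min AVC ($19 < $23), every unit sold adds to the loss.
Shutting down limits the loss to fixed cost, $198.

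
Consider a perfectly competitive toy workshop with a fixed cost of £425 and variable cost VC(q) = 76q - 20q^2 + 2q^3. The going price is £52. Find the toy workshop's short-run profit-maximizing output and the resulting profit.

AVC = 76 - 20q + 2q^2; min AVC = £26 at q = 5. Since P = £52 ≥ min AVC, the firm produces.
MC = 76 - 40q + 6q^2. Setting P = MC and taking the root on the rising branch gives q* = 6.
TR = 52·6 = 312. TC = 425 + 168 = 593. Profit = 312 − 593 = -£281.
That loss of £281 beats the £425 the firm would lose by shutting down; producing recovers £144 of fixed cost.

Profit = -£281 at q = 6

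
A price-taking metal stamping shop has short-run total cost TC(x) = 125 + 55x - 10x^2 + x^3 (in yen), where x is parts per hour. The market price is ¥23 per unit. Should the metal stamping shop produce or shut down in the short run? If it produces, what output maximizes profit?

Shut down

Variable cost is VC = 55x - 10x^2 + x^3, so AVC = VC/x = 55 - 10x + x^2 and MC = dTC/dx = 55 - 20x + 3x^2.
AVC is minimized where dAVC/dx = -10 + 2x = 0, at x = 5; min AVC = 55 - 10·5 + 5^2 = ¥30.
Since P = ¥23 < min AVC = ¥30, price fails to cover variable cost at any output.
Shutting down limits the loss to fixed cost, ¥125.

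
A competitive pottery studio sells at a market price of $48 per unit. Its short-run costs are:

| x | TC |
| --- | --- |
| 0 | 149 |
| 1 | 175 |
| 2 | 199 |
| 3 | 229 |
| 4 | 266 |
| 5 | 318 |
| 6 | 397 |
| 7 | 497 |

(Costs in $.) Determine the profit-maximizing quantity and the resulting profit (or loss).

Compute π = P·x − TC at each output: x=0: -149; x=1: -127; x=2: -103; x=3: -85; x=4: -74; x=5: -78; x=6: -109; x=7: -161.
Profit is maximized at x = 4. AVC there is 117/4 = $29.25 ≤ P, so producing beats shutting down (which would give -$149).

x = 4; profit = -$74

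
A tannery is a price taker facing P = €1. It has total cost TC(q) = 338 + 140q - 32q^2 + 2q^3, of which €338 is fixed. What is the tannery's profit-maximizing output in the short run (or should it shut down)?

Shut down

Strip out fixed cost: VC = 140q - 32q^2 + 2q^3. Then AVC = 140 - 32q + 2q^2 and MC = 140 - 64q + 6q^2.
AVC is minimized where dAVC/dq = -32 + 4q = 0, at q = 8; min AVC = 140 - 32·8 + 2·8^2 = €12.
Since P = €1 < min AVC = €12, price fails to cover variable cost at any output.
Best response: produce nothing and absorb the €338 fixed cost.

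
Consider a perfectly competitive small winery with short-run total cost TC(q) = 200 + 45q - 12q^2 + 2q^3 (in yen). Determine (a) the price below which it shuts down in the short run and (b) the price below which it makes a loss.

Shutdown price = min AVC. AVC = 45 - 12q + 2q^2, with vertex at q = 3 and minimum ¥27.
ATC = 200/q + 45 - 12q + 2q^2. Setting dATC/dq = −200/q^2 − 12 + 4q = 0 gives q = 5 (since 4·5^3 − 12·5^2 = 200).
min ATC = 200/5 + 45 − 12·5 + 2·5^2 = ¥75. That is the break-even price.
Between these two prices the firm operates at a loss; above ¥75 it earns a profit.

Shutdown price = ¥27; break-even price = ¥75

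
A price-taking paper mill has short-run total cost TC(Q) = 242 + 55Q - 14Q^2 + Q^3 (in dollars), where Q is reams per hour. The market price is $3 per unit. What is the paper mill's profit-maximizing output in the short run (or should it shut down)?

Shut down

Strip out fixed cost: VC = 55Q - 14Q^2 + Q^3. Then AVC = 55 - 14Q + Q^2 and MC = 55 - 28Q + 3Q^2.
AVC hits its minimum where MC = AVC, at Q = 7, giving min AVC = 55 - 14·7 + 7^2 = $6.
With P < min AVC ($3 < $6), every unit sold adds to the loss.
The firm minimizes its loss by shutting down and losing only its fixed cost of $242.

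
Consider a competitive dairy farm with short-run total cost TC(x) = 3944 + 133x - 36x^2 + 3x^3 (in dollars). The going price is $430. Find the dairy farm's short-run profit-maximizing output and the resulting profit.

AVC = 133 - 36x + 3x^2 has its minimum $25 at x = 6; price $430 clears that bar, so the firm operates.
With MC = 133 - 72x + 9x^2, P = MC on the upward-sloping part at x* = 11.
TR = 430·11 = 4730. TC = 3944 + 1100 = 5044. Profit = 4730 − 5044 = -$314.
Shutting down would mean losing the fixed cost of $3944, so operating at a loss of $314 is better by $3630.

Profit = -$314 at x = 11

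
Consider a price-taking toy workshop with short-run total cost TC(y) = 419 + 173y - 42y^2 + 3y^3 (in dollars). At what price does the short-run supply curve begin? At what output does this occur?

$26 per unit, at y = 7

The firm shuts down when price falls below the minimum of average variable cost. AVC = VC/y = 173 - 42y + 3y^2.
dAVC/dy = -42 + 6y = 0 gives y = 7. min AVC = 173 - 42·7 + 3·7^2 = 26.
The firm shuts down for any P below $26.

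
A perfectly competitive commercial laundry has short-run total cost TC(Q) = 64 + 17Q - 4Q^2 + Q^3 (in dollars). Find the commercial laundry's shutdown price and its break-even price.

Shutdown price = $13; break-even price = $33

Shutdown price = min AVC. AVC = 17 - 4Q + Q^2, with vertex at Q = 2 and minimum $13.
ATC = 64/Q + 17 - 4Q + Q^2. Setting dATC/dQ = −64/Q^2 − 4 + 2Q = 0 gives Q = 4 (since 2·4^3 − 4·4^2 = 64).
min ATC = 64/4 + 17 − 4·4 + 4^2 = $33. That is the break-even price.
For $13 ≤ P < $33 the firm produces at a loss; below $13 it shuts down.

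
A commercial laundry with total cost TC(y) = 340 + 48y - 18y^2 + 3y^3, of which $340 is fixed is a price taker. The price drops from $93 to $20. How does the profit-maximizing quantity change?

AVC = 48 - 18y + 3y^2, minimized at y = 3 where min AVC = $21. MC = 48 - 36y + 9y^2.
With P = $93 above the shutdown price, P = MC gives y = 5.
At P = $20 < min AVC = $21, price no longer covers variable cost at any output, so the firm shuts down: y = 0.

Output falls from 5 to 0 (the firm shuts down)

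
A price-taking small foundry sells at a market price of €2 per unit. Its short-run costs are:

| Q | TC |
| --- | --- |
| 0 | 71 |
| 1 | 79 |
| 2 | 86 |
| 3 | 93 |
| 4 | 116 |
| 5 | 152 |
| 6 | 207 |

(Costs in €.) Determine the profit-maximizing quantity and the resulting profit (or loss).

Tabulate TR − TC: Q=0: -71; Q=1: -77; Q=2: -82; Q=3: -87; Q=4: -108; Q=5: -142; Q=6: -195.
Profit is highest at Q = 0. Equivalently, the lowest AVC in the table is 22/3 ≈ €7.33 at Q = 3, and P = €2 falls below it — price never covers variable cost, so the firm shuts down and loses only its fixed cost.

Q = 0 (shut down); profit = -€71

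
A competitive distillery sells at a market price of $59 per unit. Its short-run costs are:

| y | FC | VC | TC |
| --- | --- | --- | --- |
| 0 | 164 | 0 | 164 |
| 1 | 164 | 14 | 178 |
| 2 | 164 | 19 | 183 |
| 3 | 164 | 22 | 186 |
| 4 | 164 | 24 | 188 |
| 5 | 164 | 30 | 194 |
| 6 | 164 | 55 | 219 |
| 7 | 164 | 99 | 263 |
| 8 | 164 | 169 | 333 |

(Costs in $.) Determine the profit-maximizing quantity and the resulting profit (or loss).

Profit at each row (π = 59y − TC): y=0: -164; y=1: -119; y=2: -65; y=3: -9; y=4: 48; y=5: 101; y=6: 135; y=7: 150; y=8: 139.
Profit is maximized at y = 7. AVC there is 99/7 = $14.14 ≤ P, so producing beats shutting down (which would give -$164).

y = 7; profit = $150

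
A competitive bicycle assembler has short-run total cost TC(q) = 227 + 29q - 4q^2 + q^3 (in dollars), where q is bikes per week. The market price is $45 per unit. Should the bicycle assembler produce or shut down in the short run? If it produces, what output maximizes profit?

From TC, MC = TC'(q) = 29 - 8q + 3q^2 and AVC = VC/q = 29 - 4q + q^2.
AVC hits its minimum where MC = AVC, at q = 2, giving min AVC = 29 - 4·2 + 2^2 = $25.
Since P = $45 ≥ min AVC = $25, price covers variable cost and the firm should produce.
Solving P = MC: -16 - 8q + 3q^2 = 0 ⇒ q = -4/3 or 4. On the upward-sloping branch, q* = 4.
Check: AVC at q = 4 is $29 ≤ P, so revenue covers variable cost.
Profit = P·q − TC = 45·4 − 343 = -$163, a loss, but smaller than the $227 fixed cost the firm would lose by shutting down.

Produce at q = 4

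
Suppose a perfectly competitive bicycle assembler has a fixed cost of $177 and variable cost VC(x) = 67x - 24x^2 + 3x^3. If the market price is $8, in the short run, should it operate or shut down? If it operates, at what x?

Strip out fixed cost: VC = 67x - 24x^2 + 3x^3. Then AVC = 67 - 24x + 3x^2 and MC = 67 - 48x + 9x^2.
The AVC parabola has its vertex at x = 24/6 = 4, where AVC = 67 - 24·4 + 3·4^2 = $19.
With P < min AVC ($8 < $19), every unit sold adds to the loss.
The firm minimizes its loss by shutting down and losing only its fixed cost of $177.

Shut down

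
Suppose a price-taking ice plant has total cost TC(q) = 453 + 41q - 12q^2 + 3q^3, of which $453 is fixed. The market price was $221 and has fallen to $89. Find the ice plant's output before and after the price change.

AVC = 41 - 12q + 3q^2, minimized at q = 2 where min AVC = $29. MC = 41 - 24q + 9q^2.
With P = $221 above the shutdown price, P = MC gives q = 6.
At P = $89 ≥ min AVC, set P = MC: q = 4. The firm stays open but cuts output.

Output falls from 6 to 4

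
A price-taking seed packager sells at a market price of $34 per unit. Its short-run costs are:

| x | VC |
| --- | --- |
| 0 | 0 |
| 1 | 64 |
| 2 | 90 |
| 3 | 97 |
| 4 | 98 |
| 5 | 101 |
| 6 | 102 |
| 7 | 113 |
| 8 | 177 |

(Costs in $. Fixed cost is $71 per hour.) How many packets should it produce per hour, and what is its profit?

Compute π = P·x − TC at each output: x=0: -71; x=1: -101; x=2: -93; x=3: -66; x=4: -33; x=5: -2; x=6: 31; x=7: 54; x=8: 24.
Profit is maximized at x = 7. AVC there is 113/7 = $16.14 ≤ P, so producing beats shutting down (which would give -$71).

x = 7; profit = $54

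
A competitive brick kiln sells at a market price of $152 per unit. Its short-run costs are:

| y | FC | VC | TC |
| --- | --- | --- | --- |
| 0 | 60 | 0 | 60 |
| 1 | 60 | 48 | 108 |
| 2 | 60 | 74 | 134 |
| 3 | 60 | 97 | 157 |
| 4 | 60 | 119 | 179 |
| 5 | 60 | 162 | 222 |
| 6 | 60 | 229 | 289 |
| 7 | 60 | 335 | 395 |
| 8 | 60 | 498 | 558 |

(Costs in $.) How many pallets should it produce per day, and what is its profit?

y = 7; profit = $669

Profit at each row (π = 152y − TC): y=0: -60; y=1: 44; y=2: 170; y=3: 299; y=4: 429; y=5: 538; y=6: 623; y=7: 669; y=8: 658.
Profit is maximized at y = 7. AVC there is 335/7 = $47.86 ≤ P, so producing beats shutting down (which would give -$60).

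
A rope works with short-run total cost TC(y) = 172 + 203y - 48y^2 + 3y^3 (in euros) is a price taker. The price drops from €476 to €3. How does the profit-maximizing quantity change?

Output falls from 13 to 0 (the firm shuts down)

AVC = 203 - 48y + 3y^2, minimized at y = 8 where min AVC = €11. MC = 203 - 96y + 9y^2.
At P = €476 ≥ min AVC, set P = MC on the rising branch: y = 13.
At P = €3 < min AVC = €11, price no longer covers variable cost at any output, so the firm shuts down: y = 0.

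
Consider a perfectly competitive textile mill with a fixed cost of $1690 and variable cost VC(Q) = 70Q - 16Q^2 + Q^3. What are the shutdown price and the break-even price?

Shutdown price = $6; break-even price = $161

Shutdown price = min AVC. AVC = 70 - 16Q + Q^2, with vertex at Q = 8 and minimum $6.
ATC = 1690/Q + 70 - 16Q + Q^2. Setting dATC/dQ = −1690/Q^2 − 16 + 2Q = 0 gives Q = 13 (since 2·13^3 − 16·13^2 = 1690).
min ATC = 1690/13 + 70 − 16·13 + 13^2 = $161. That is the break-even price.
Between these two prices the firm operates at a loss; above $161 it earns a profit.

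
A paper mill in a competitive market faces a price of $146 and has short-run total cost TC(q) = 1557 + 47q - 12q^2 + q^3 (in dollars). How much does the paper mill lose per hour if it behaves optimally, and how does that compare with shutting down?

Profit = -$347 at q = 11

AVC = 47 - 12q + q^2; min AVC = $11 at q = 6. Since P = $146 ≥ min AVC, the firm produces.
With MC = 47 - 24q + 3q^2, P = MC on the upward-sloping part at q* = 11.
TR = 146·11 = 1606. TC = 1557 + 396 = 1953. Profit = 1606 − 1953 = -$347.
That loss of $347 beats the $1557 the firm would lose by shutting down; producing recovers $1210 of fixed cost.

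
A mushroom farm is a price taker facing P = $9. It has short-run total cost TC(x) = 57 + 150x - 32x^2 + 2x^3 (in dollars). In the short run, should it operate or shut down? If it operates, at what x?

Shut down

Variable cost is VC = 150x - 32x^2 + 2x^3, so AVC = VC/x = 150 - 32x + 2x^2 and MC = dTC/dx = 150 - 64x + 6x^2.
AVC is minimized where dAVC/dx = -32 + 4x = 0, at x = 8; min AVC = 150 - 32·8 + 2·8^2 = $22.
P = $9 lies below min AVC = $22; no output level covers variable cost.
The firm minimizes its loss by shutting down and losing only its fixed cost of $57.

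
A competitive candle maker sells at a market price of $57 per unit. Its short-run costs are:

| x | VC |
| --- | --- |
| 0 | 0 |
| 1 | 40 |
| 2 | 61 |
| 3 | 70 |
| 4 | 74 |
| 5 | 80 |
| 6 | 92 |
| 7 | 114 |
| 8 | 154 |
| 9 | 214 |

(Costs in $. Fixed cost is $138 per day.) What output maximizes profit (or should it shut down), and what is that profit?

x = 8; profit = $164

Profit at each row (π = 57x − TC): x=0: -138; x=1: -121; x=2: -85; x=3: -37; x=4: 16; x=5: 67; x=6: 112; x=7: 147; x=8: 164; x=9: 161.
Profit is maximized at x = 8. AVC there is 154/8 = $19.25 ≤ P, so producing beats shutting down (which would give -$138).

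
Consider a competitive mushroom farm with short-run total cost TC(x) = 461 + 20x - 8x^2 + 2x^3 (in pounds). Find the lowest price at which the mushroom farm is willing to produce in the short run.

The shutdown price is the minimum of AVC. VC = 20x - 8x^2 + 2x^3, so AVC = 20 - 8x + 2x^2.
At the minimum of AVC, MC = AVC. MC = 20 - 16x + 6x^2; setting MC = AVC gives 4x^2 - 8x = 0, so x = 2. min AVC = 12.
So the shutdown price is £12.

£12 per unit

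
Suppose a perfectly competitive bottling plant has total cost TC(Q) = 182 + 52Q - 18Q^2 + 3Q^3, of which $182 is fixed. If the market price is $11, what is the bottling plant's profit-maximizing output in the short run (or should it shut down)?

Shut down

From TC, MC = TC'(Q) = 52 - 36Q + 9Q^2 and AVC = VC/Q = 52 - 18Q + 3Q^2.
AVC is minimized where dAVC/dQ = -18 + 6Q = 0, at Q = 3; min AVC = 52 - 18·3 + 3·3^2 = $25.
Since P = $11 < min AVC = $25, price fails to cover variable cost at any output.
Best response: produce nothing and absorb the $182 fixed cost.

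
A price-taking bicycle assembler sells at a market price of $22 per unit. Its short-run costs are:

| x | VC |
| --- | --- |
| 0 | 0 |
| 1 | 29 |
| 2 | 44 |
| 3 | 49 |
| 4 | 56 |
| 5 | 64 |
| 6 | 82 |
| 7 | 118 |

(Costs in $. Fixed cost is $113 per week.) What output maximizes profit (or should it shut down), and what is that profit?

Profit at each row (π = 22x − TC): x=0: -113; x=1: -120; x=2: -113; x=3: -96; x=4: -81; x=5: -67; x=6: -63; x=7: -77.
Profit is maximized at x = 6. AVC there is 82/6 = $13.67 ≤ P, so producing beats shutting down (which would give -$113).

x = 6; profit = -$63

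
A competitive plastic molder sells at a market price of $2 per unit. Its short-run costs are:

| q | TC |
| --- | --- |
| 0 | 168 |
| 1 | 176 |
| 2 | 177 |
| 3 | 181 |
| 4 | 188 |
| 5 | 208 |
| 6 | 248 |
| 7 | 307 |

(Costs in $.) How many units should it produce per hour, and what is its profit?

Tabulate TR − TC: q=0: -168; q=1: -174; q=2: -173; q=3: -175; q=4: -180; q=5: -198; q=6: -236; q=7: -293.
Profit is highest at q = 0. Equivalently, the lowest AVC in the table is 13/3 ≈ $4.33 at q = 3, and P = $2 falls below it — price never covers variable cost, so the firm shuts down and loses only its fixed cost.

q = 0 (shut down); profit = -$168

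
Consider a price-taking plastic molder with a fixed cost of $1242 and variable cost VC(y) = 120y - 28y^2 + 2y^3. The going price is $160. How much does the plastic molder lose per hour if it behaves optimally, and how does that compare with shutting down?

Profit = -$42 at y = 10

AVC = 120 - 28y + 2y^2 has its minimum $22 at y = 7; price $160 clears that bar, so the firm operates.
MC = 120 - 56y + 6y^2. Setting P = MC and taking the root on the rising branch gives y* = 10.
TR = 160·10 = 1600. TC = 1242 + 400 = 1642. Profit = 1600 − 1642 = -$42.
That loss of $42 beats the $1242 the firm would lose by shutting down; producing recovers $1200 of fixed cost.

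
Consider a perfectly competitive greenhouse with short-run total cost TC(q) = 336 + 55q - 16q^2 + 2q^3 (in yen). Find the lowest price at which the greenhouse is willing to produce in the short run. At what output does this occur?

¥23 per unit, at q = 4

Short-run supply begins at min AVC. From VC = 55q - 16q^2 + 2q^3, AVC = 55 - 16q + 2q^2.
dAVC/dq = -16 + 4q = 0 gives q = 4. min AVC = 55 - 16·4 + 2·4^2 = 23.
The firm shuts down for any P below ¥23.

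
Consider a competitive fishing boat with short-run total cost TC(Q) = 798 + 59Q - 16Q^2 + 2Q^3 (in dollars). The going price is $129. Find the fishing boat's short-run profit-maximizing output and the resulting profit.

AVC = 59 - 16Q + 2Q^2; min AVC = $27 at Q = 4. Since P = $129 ≥ min AVC, the firm produces.
MC = 59 - 32Q + 6Q^2. Setting P = MC and taking the root on the rising branch gives Q* = 7.
TR = 129·7 = 903. TC = 798 + 315 = 1113. Profit = 903 − 1113 = -$210.
Shutting down would mean losing the fixed cost of $798, so operating at a loss of $210 is better by $588.

Profit = -$210 at Q = 7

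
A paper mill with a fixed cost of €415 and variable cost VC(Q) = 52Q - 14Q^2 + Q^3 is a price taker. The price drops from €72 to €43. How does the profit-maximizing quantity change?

MC = 52 - 28Q + 3Q^2; the shutdown threshold is min AVC = €3 (at Q = 7).
At P = €72 ≥ min AVC, set P = MC on the rising branch: Q = 10.
At P = €43 ≥ min AVC, set P = MC: Q = 9. The firm stays open but cuts output.

Output falls from 10 to 9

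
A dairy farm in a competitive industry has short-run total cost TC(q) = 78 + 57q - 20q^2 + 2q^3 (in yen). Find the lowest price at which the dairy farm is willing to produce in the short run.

¥7 per unit

The shutdown price is the minimum of AVC. VC = 57q - 20q^2 + 2q^3, so AVC = 57 - 20q + 2q^2.
dAVC/dq = -20 + 4q = 0 gives q = 5. min AVC = 57 - 20·5 + 2·5^2 = 7.
For P < ¥7 the firm produces nothing.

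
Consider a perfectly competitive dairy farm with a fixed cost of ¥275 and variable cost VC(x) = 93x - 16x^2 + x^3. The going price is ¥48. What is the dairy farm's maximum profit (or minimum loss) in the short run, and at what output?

Profit = -¥113 at x = 9

AVC = 93 - 16x + x^2; min AVC = ¥29 at x = 8. Since P = ¥48 ≥ min AVC, the firm produces.
MC = 93 - 32x + 3x^2. Setting P = MC and taking the root on the rising branch gives x* = 9.
TR = 48·9 = 432. TC = 275 + 270 = 545. Profit = 432 − 545 = -¥113.
That loss of ¥113 beats the ¥275 the firm would lose by shutting down; producing recovers ¥162 of fixed cost.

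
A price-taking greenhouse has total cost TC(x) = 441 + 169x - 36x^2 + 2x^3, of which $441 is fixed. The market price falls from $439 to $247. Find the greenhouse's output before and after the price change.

Output falls from 15 to 13

MC = 169 - 72x + 6x^2; the shutdown threshold is min AVC = $7 (at x = 9).
With P = $439 above the shutdown price, P = MC gives x = 15.
At P = $247 ≥ min AVC, set P = MC: x = 13. The firm stays open but cuts output.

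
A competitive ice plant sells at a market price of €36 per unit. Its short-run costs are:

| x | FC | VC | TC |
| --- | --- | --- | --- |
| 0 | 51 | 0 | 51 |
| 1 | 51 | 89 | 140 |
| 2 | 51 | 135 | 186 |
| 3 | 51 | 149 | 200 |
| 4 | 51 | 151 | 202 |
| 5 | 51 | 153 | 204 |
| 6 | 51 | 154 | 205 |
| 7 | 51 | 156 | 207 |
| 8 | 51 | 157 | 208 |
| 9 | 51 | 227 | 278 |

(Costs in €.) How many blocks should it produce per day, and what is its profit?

x = 8; profit = €80

Tabulate TR − TC: x=0: -51; x=1: -104; x=2: -114; x=3: -92; x=4: -58; x=5: -24; x=6: 11; x=7: 45; x=8: 80; x=9: 46.
Profit is maximized at x = 8. AVC there is 157/8 = €19.62 ≤ P, so producing beats shutting down (which would give -€51).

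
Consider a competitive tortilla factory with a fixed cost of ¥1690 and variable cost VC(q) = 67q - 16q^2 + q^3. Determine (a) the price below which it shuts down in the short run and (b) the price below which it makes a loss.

AVC = 67 - 16q + q^2; minimized at q = 8, giving min AVC = ¥3. That is the shutdown price.
ATC = 1690/q + 67 - 16q + q^2. Setting dATC/dq = −1690/q^2 − 16 + 2q = 0 gives q = 13 (since 2·13^3 − 16·13^2 = 1690).
min ATC = 1690/13 + 67 − 16·13 + 13^2 = ¥158. That is the break-even price.
Between these two prices the firm operates at a loss; above ¥158 it earns a profit.

Shutdown price = ¥3; break-even price = ¥158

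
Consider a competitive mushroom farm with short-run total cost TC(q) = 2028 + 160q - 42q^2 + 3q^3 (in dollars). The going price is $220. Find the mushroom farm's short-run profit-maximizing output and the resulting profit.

AVC = 160 - 42q + 3q^2 has its minimum $13 at q = 7; price $220 clears that bar, so the firm operates.
MC = 160 - 84q + 9q^2. Setting P = MC and taking the root on the rising branch gives q* = 10.
TR = 220·10 = 2200. TC = 2028 + 400 = 2428. Profit = 2200 − 2428 = -$228.
Shutting down would mean losing the fixed cost of $2028, so operating at a loss of $228 is better by $1800.

Profit = -$228 at q = 10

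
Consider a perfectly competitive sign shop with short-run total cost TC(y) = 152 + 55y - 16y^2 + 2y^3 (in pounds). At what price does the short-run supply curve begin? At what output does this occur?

£23 per unit, at y = 4

The shutdown price is the minimum of AVC. VC = 55y - 16y^2 + 2y^3, so AVC = 55 - 16y + 2y^2.
dAVC/dy = -16 + 4y = 0 gives y = 4. min AVC = 55 - 16·4 + 2·4^2 = 23.
For P < £23 the firm produces nothing.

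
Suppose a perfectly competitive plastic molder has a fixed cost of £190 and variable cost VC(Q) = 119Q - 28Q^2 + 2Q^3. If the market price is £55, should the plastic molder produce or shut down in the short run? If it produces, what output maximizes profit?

Produce at Q = 8

Variable cost is VC = 119Q - 28Q^2 + 2Q^3, so AVC = VC/Q = 119 - 28Q + 2Q^2 and MC = dTC/dQ = 119 - 56Q + 6Q^2.
AVC is minimized where dAVC/dQ = -28 + 4Q = 0, at Q = 7; min AVC = 119 - 28·7 + 2·7^2 = £21.
P = £55 exceeds min AVC = £21, so the firm stays open.
Set P = MC: 55 = 119 - 56Q + 6Q^2 → 64 - 56Q + 6Q^2 = 0. The roots are Q = 4/3 and Q = 8; the profit-maximizing output is on the rising part of MC, so Q* = 8.
Check: AVC at Q = 8 is £23 ≤ P, so revenue covers variable cost.
Profit = P·Q − TC = 55·8 − 374 = £66.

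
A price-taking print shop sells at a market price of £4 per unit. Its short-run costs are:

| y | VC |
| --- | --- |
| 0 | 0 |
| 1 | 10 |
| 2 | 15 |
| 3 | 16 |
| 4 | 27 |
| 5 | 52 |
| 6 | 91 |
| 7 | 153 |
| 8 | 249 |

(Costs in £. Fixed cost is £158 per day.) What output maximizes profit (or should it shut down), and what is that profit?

y = 0 (shut down); profit = -£158

Profit at each row (π = 4y − TC): y=0: -158; y=1: -164; y=2: -165; y=3: -162; y=4: -169; y=5: -190; y=6: -225; y=7: -283; y=8: -375.
Profit is highest at y = 0. Equivalently, the lowest AVC in the table is 16/3 ≈ £5.33 at y = 3, and P = £4 falls below it — price never covers variable cost, so the firm shuts down and loses only its fixed cost.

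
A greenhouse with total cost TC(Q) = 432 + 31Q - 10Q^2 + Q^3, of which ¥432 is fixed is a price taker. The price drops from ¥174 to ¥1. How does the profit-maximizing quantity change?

Output falls from 11 to 0 (the firm shuts down)

MC = 31 - 20Q + 3Q^2; the shutdown threshold is min AVC = ¥6 (at Q = 5).
At P = ¥174 ≥ min AVC, set P = MC on the rising branch: Q = 11.
At P = ¥1 < min AVC = ¥6, price no longer covers variable cost at any output, so the firm shuts down: Q = 0.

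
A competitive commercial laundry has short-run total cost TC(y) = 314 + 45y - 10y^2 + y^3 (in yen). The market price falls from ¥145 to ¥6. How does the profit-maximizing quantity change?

Output falls from 10 to 0 (the firm shuts down)

AVC = 45 - 10y + y^2, minimized at y = 5 where min AVC = ¥20. MC = 45 - 20y + 3y^2.
At P = ¥145 ≥ min AVC, set P = MC on the rising branch: y = 10.
At P = ¥6 < min AVC = ¥20, price no longer covers variable cost at any output, so the firm shuts down: y = 0.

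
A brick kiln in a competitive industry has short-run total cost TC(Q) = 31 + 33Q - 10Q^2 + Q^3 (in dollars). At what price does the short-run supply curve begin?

$8 per unit

Short-run supply begins at min AVC. From VC = 33Q - 10Q^2 + Q^3, AVC = 33 - 10Q + Q^2.
dAVC/dQ = -10 + 2Q = 0 gives Q = 5. min AVC = 33 - 10·5 + 5^2 = 8.
For P < $8 the firm produces nothing.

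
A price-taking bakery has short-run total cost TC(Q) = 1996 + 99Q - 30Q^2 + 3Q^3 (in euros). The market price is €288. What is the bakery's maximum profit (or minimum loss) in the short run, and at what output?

Profit = -€52 at Q = 9

AVC = 99 - 30Q + 3Q^2; min AVC = €24 at Q = 5. Since P = €288 ≥ min AVC, the firm produces.
MC = 99 - 60Q + 9Q^2. Setting P = MC and taking the root on the rising branch gives Q* = 9.
TR = 288·9 = 2592. TC = 1996 + 648 = 2644. Profit = 2592 − 2644 = -€52.
By producing, the firm covers all variable cost plus €1944 of fixed cost; shutting down would lose the full €1996.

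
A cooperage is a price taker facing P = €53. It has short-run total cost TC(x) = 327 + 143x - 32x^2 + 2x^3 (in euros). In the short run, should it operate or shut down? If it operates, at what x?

Strip out fixed cost: VC = 143x - 32x^2 + 2x^3. Then AVC = 143 - 32x + 2x^2 and MC = 143 - 64x + 6x^2.
AVC is minimized where dAVC/dx = -32 + 4x = 0, at x = 8; min AVC = 143 - 32·8 + 2·8^2 = €15.
P = €53 exceeds min AVC = €15, so the firm stays open.
Solving P = MC: 90 - 64x + 6x^2 = 0 ⇒ x = 5/3 or 9. On the upward-sloping branch, x* = 9.
Check: AVC at x = 9 is €17 ≤ P, so revenue covers variable cost.
Profit = P·x − TC = 53·9 − 480 = -€3, a loss, but smaller than the €327 fixed cost the firm would lose by shutting down.

Produce at x = 9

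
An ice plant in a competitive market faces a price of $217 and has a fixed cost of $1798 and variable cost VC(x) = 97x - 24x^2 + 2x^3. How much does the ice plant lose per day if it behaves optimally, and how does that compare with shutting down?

AVC = 97 - 24x + 2x^2; min AVC = $25 at x = 6. Since P = $217 ≥ min AVC, the firm produces.
MC = 97 - 48x + 6x^2. Setting P = MC and taking the root on the rising branch gives x* = 10.
TR = 217·10 = 2170. TC = 1798 + 570 = 2368. Profit = 2170 − 2368 = -$198.
By producing, the firm covers all variable cost plus $1600 of fixed cost; shutting down would lose the full $1798.

Profit = -$198 at x = 10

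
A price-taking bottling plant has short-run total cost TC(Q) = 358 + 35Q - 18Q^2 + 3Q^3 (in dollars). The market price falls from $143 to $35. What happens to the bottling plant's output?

Output falls from 6 to 4

MC = 35 - 36Q + 9Q^2; the shutdown threshold is min AVC = $8 (at Q = 3).
With P = $143 above the shutdown price, P = MC gives Q = 6.
At P = $35 ≥ min AVC, set P = MC: Q = 4. The firm stays open but cuts output.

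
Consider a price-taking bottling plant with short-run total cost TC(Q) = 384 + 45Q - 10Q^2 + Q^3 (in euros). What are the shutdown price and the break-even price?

AVC = 45 - 10Q + Q^2; minimized at Q = 5, giving min AVC = €20. That is the shutdown price.
ATC = 384/Q + 45 - 10Q + Q^2. Setting dATC/dQ = −384/Q^2 − 10 + 2Q = 0 gives Q = 8 (since 2·8^3 − 10·8^2 = 384).
min ATC = 384/8 + 45 − 10·8 + 8^2 = €77. That is the break-even price.
For €20 ≤ P < €77 the firm produces at a loss; below €20 it shuts down.

Shutdown price = €20; break-even price = €77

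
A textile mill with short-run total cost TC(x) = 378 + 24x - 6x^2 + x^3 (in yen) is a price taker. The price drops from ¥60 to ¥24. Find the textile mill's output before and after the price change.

Output falls from 6 to 4

AVC = 24 - 6x + x^2, minimized at x = 3 where min AVC = ¥15. MC = 24 - 12x + 3x^2.
With P = ¥60 above the shutdown price, P = MC gives x = 6.
At P = ¥24 ≥ min AVC, set P = MC: x = 4. The firm stays open but cuts output.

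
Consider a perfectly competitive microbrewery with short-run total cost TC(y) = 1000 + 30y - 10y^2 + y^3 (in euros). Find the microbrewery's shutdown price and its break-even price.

Shutdown price = €5; break-even price = €130

AVC = 30 - 10y + y^2; minimized at y = 5, giving min AVC = €5. That is the shutdown price.
ATC = 1000/y + 30 - 10y + y^2. Setting dATC/dy = −1000/y^2 − 10 + 2y = 0 gives y = 10 (since 2·10^3 − 10·10^2 = 1000).
min ATC = 1000/10 + 30 − 10·10 + 10^2 = €130. That is the break-even price.
Between these two prices the firm operates at a loss; above €130 it earns a profit.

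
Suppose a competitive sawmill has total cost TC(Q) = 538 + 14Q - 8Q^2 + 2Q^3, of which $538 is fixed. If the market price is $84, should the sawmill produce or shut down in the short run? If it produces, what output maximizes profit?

Produce at Q = 5

Strip out fixed cost: VC = 14Q - 8Q^2 + 2Q^3. Then AVC = 14 - 8Q + 2Q^2 and MC = 14 - 16Q + 6Q^2.
AVC is minimized where dAVC/dQ = -8 + 4Q = 0, at Q = 2; min AVC = 14 - 8·2 + 2·2^2 = $6.
Since P = $84 ≥ min AVC = $6, price covers variable cost and the firm should produce.
Solving P = MC: -70 - 16Q + 6Q^2 = 0 ⇒ Q = -7/3 or 5. On the upward-sloping branch, Q* = 5.
Check: AVC at Q = 5 is $24 ≤ P, so revenue covers variable cost.
Profit = P·Q − TC = 84·5 − 658 = -$238, a loss, but smaller than the $538 fixed cost the firm would lose by shutting down.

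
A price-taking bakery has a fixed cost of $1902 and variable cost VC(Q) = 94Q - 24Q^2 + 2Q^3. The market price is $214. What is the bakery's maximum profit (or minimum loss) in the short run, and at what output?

Profit = -$302 at Q = 10

AVC = 94 - 24Q + 2Q^2 has its minimum $22 at Q = 6; price $214 clears that bar, so the firm operates.
MC = 94 - 48Q + 6Q^2. Setting P = MC and taking the root on the rising branch gives Q* = 10.
TR = 214·10 = 2140. TC = 1902 + 540 = 2442. Profit = 2140 − 2442 = -$302.
By producing, the firm covers all variable cost plus $1600 of fixed cost; shutting down would lose the full $1902.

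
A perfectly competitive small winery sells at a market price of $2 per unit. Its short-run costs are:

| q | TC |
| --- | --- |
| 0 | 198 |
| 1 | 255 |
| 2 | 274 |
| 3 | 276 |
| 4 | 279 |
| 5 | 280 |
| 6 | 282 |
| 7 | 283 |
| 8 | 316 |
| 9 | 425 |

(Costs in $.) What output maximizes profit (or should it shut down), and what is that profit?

Tabulate TR − TC: q=0: -198; q=1: -253; q=2: -270; q=3: -270; q=4: -271; q=5: -270; q=6: -270; q=7: -269; q=8: -300; q=9: -407.
Profit is highest at q = 0. Equivalently, the lowest AVC in the table is 85/7 ≈ $12.14 at q = 7, and P = $2 falls below it — price never covers variable cost, so the firm shuts down and loses only its fixed cost.

q = 0 (shut down); profit = -$198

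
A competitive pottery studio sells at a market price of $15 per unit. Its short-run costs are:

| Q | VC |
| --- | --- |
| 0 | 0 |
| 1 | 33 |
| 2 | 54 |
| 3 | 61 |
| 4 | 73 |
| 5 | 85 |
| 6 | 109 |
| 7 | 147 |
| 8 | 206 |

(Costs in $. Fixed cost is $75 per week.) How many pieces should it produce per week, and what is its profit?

Compute π = P·Q − TC at each output: Q=0: -75; Q=1: -93; Q=2: -99; Q=3: -91; Q=4: -88; Q=5: -85; Q=6: -94; Q=7: -117; Q=8: -161.
Profit is highest at Q = 0. Equivalently, the lowest AVC in the table is 85/5 ≈ $17 at Q = 5, and P = $15 falls below it — price never covers variable cost, so the firm shuts down and loses only its fixed cost.

Q = 0 (shut down); profit = -$75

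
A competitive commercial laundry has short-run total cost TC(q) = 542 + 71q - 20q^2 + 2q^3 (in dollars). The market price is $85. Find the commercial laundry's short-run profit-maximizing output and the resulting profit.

Profit = -$150 at q = 7

AVC = 71 - 20q + 2q^2 has its minimum $21 at q = 5; price $85 clears that bar, so the firm operates.
With MC = 71 - 40q + 6q^2, P = MC on the upward-sloping part at q* = 7.
TR = 85·7 = 595. TC = 542 + 203 = 745. Profit = 595 − 745 = -$150.
By producing, the firm covers all variable cost plus $392 of fixed cost; shutting down would lose the full $542.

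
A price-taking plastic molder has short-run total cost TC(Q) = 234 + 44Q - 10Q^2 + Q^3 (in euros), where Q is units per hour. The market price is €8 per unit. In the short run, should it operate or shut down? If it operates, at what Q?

Shut down

Strip out fixed cost: VC = 44Q - 10Q^2 + Q^3. Then AVC = 44 - 10Q + Q^2 and MC = 44 - 20Q + 3Q^2.
AVC is minimized where dAVC/dQ = -10 + 2Q = 0, at Q = 5; min AVC = 44 - 10·5 + 5^2 = €19.
P = €8 lies below min AVC = €19; no output level covers variable cost.
Best response: produce nothing and absorb the €234 fixed cost.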